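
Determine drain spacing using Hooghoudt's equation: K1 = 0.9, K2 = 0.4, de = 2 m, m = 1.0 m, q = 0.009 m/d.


S^2 = 8*K2*de*m/q + 4*K1*m^2/q
S^2 = 8*0.4*2*1.0/0.009 + 4*0.9*1.0^2/0.009
S = sqrt(1111.1111)

33.3333 m


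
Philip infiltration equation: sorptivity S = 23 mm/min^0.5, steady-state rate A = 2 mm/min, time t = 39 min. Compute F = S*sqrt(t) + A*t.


F = S*sqrt(t) + A*t
F = 23*sqrt(39) + 2*39
F = 23*6.244998 + 78

221.6350 mm


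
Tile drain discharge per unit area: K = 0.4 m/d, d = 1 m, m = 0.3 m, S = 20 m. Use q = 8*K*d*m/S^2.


q = 8*K*d*m/S^2
q = 8*0.4*1*0.3/20^2
q = 0.9600 / 400

0.0024 m/d


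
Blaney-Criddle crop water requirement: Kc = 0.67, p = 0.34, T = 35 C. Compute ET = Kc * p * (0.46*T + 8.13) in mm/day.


ET = Kc * p * (0.46*T + 8.13)
ET = 0.67 * 0.34 * (0.46*35 + 8.13)
ET = 0.67 * 0.34 * 24.2300

5.5196 mm/day


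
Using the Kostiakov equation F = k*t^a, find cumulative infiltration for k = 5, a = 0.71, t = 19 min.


F = k * t^a = 5 * 19^0.71
F = 5 * 8.089377

40.4469 mm


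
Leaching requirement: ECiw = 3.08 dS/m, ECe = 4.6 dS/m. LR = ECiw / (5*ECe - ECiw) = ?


LR = ECiw / (5*ECe - ECiw)
LR = 3.08 / (5*4.6 - 3.08)
LR = 3.08 / 19.9200

0.1546


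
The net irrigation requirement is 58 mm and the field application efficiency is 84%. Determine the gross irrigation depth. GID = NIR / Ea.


Ea = 84% = 0.84
GID = NIR / Ea = 58 / 0.84 = 69.0476 mm

69.0476 mm


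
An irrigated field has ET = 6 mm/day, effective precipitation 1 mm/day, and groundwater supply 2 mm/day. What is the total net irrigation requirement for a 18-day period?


Daily deficit = ET - Pe - GW = 6 - 1 - 2 = 3 mm/day
NIR = 3 * 18 = 54 mm

54.0000 mm


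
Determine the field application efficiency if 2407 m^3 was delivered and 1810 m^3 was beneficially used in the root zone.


Ea = V_root / V_field * 100 = 1810 / 2407 * 100 = 75.1973%

75.1973 %


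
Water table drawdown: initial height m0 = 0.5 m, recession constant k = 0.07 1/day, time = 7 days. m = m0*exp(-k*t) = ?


m = m0 * exp(-k*t)
m = 0.5 * exp(-0.07 * 7)
m = 0.5 * exp(-0.4900)

0.3063 m


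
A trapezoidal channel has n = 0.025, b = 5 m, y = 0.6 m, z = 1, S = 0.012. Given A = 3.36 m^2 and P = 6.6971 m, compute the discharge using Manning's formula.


R = A/P = 3.36/6.6971 = 0.501710
Q = (1/0.025) * 3.36 * 0.501710^(2/3) * 0.012^0.5

9.2959 m^3/s


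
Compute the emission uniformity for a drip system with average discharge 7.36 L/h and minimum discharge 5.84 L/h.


EU = (q_min/q_avg)*100 = (5.84/7.36)*100 = 79.3478%

79.3478 %


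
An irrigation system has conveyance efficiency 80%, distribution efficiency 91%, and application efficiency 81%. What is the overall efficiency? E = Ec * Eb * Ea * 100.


Ec = 0.8, Eb = 0.91, Ea = 0.81
E = 0.8 * 0.91 * 0.81 * 100 = 58.9680%

58.9680 %


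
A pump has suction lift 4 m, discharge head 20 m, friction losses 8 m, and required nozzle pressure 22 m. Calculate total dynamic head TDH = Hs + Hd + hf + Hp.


TDH = Hs + Hd + hf + Hp = 4 + 20 + 8 + 22 = 54

54 m


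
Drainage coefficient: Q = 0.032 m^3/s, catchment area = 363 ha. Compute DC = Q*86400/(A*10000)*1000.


DC = Q * 86400 / (A * 10000) * 1000
DC = 0.032 * 86400 / (363 * 10000) * 1000
DC = 2764800.0000 / 3630000

0.7617 mm/day


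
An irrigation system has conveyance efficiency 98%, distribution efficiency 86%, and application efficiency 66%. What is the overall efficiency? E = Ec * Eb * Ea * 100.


Ec = 0.98, Eb = 0.86, Ea = 0.66
E = 0.98 * 0.86 * 0.66 * 100 = 55.6248%

55.6248 %


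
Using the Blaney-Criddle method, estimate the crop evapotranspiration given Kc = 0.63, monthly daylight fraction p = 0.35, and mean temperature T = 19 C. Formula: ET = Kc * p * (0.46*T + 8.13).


ET = Kc * p * (0.46*T + 8.13)
ET = 0.63 * 0.35 * (0.46*19 + 8.13)
ET = 0.63 * 0.35 * 16.8700

3.7198 mm/day


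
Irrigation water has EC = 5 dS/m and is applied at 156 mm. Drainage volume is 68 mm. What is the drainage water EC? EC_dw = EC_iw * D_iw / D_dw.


EC_dw = EC_iw * D_iw / D_dw
EC_dw = 5 * 156 / 68
EC_dw = 780 / 68

11.4706 dS/m


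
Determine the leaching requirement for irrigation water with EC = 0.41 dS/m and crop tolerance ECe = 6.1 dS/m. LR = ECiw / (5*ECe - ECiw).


LR = ECiw / (5*ECe - ECiw)
LR = 0.41 / (5*6.1 - 0.41)
LR = 0.41 / 30.0900

0.0136


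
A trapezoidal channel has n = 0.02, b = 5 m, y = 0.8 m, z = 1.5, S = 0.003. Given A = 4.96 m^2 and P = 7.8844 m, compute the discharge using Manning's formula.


R = A/P = 4.96/7.8844 = 0.629090
Q = (1/0.02) * 4.96 * 0.629090^(2/3) * 0.003^0.5

9.9729 m^3/s


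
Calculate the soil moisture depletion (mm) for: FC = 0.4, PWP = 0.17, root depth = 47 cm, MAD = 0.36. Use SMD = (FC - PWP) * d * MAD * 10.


SMD = (FC - PWP) * d * MAD * 10
SMD = (0.4 - 0.17) * 47 * 0.36 * 10
SMD = 0.2300 * 47 * 0.36 * 10

38.9160 mm


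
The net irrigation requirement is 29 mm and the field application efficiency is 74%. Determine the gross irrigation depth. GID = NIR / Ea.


Ea = 74% = 0.74
GID = NIR / Ea = 29 / 0.74 = 39.1892 mm

39.1892 mm


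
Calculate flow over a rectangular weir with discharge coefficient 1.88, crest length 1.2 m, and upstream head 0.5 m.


Q = C * L * H^(3/2) = 1.88 * 1.2 * 0.5^1.5 = 1.88 * 1.2 * 0.353553

0.7976 m^3/s


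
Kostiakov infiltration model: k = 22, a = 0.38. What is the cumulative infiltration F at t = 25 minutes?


F = k * t^a = 22 * 25^0.38
F = 22 * 3.397952

74.7549 mm


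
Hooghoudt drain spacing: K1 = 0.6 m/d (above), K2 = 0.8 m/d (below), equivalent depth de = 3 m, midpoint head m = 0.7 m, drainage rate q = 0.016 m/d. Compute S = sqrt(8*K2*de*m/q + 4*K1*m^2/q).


S^2 = 8*K2*de*m/q + 4*K1*m^2/q
S^2 = 8*0.8*3*0.7/0.016 + 4*0.6*0.7^2/0.016
S = sqrt(913.5000)

30.2242 m


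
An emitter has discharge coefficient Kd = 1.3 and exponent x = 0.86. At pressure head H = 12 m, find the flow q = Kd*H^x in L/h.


q = Kd * H^x = 1.3 * 12^0.86 = 1.3 * 8.474145

11.0164 L/h


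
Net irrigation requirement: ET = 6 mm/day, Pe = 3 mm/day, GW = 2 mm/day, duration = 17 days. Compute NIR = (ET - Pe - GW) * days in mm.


Daily deficit = ET - Pe - GW = 6 - 3 - 2 = 1 mm/day
NIR = 1 * 17 = 17 mm

17.0000 mm


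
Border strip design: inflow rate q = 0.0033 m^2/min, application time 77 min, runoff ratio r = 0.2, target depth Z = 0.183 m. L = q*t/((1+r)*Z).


L = q*t/((1+r)*Z)
L = 0.0033*77/((1+0.2)*0.183)
L = 0.2541/0.2196

1.1571 m


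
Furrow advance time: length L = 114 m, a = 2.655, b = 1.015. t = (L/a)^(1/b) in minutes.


t = (L/a)^(1/b)
t = (114/2.655)^(1/1.015)
t = 42.937853^(1/1.015)

40.6172 min


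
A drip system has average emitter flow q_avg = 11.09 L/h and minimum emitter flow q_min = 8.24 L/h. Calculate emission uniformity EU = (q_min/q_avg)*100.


EU = (q_min/q_avg)*100 = (8.24/11.09)*100 = 74.3012%

74.3012 %


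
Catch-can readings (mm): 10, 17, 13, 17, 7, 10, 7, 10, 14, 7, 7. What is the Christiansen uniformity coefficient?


mean = 10.818182 mm
MAD = 3.223140 mm
CU = (1 - 3.223140/10.818182)*100

70.2063 %


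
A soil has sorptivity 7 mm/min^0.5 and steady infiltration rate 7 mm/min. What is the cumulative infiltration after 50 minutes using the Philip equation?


F = S*sqrt(t) + A*t
F = 7*sqrt(50) + 7*50
F = 7*7.071068 + 350

399.4975 mm


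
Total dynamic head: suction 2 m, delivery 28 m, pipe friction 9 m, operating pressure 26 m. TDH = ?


TDH = Hs + Hd + hf + Hp = 2 + 28 + 9 + 26 = 65

65 m


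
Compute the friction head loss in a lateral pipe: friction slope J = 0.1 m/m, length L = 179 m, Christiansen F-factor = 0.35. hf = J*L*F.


hf = J * L * F = 0.1 * 179 * 0.35 = 6.2650 m

6.2650 m


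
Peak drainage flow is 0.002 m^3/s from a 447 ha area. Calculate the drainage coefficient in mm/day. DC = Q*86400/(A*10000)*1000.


DC = Q * 86400 / (A * 10000) * 1000
DC = 0.002 * 86400 / (447 * 10000) * 1000
DC = 172800.0000 / 4470000

0.0387 mm/day


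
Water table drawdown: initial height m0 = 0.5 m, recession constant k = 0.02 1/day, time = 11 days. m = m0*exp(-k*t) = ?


m = m0 * exp(-k*t)
m = 0.5 * exp(-0.02 * 11)
m = 0.5 * exp(-0.2200)

0.4013 m


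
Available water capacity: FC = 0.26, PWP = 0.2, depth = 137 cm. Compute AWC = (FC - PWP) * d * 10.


AWC = (FC - PWP) * d * 10
AWC = (0.26 - 0.2) * 137 * 10
AWC = 0.0600 * 137 * 10

82.2000 mm


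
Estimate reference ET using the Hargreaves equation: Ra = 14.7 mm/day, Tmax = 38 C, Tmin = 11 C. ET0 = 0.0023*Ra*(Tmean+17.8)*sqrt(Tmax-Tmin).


Tmean = (Tmax + Tmin)/2 = (38 + 11)/2 = 24.5
ET0 = 0.0023 * 14.7 * (24.5 + 17.8) * sqrt(38 - 11)
ET0 = 0.0023 * 14.7 * 42.3 * 5.196152

7.4313 mm/day


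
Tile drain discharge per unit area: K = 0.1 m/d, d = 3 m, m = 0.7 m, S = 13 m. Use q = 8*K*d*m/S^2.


q = 8*K*d*m/S^2
q = 8*0.1*3*0.7/13^2
q = 1.6800 / 169

0.0099 m/d


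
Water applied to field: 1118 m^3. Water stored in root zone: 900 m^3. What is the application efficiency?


Ea = V_root / V_field * 100 = 900 / 1118 * 100 = 80.5009%

80.5009 %


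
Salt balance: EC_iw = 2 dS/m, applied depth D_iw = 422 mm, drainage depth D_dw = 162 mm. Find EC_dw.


EC_dw = EC_iw * D_iw / D_dw
EC_dw = 2 * 422 / 162
EC_dw = 844 / 162

5.2099 dS/m


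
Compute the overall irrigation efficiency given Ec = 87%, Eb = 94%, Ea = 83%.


Ec = 0.87, Eb = 0.94, Ea = 0.83
E = 0.87 * 0.94 * 0.83 * 100 = 67.8774%

67.8774 %


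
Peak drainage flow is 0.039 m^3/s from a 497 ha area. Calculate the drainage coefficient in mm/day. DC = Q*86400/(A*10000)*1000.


DC = Q * 86400 / (A * 10000) * 1000
DC = 0.039 * 86400 / (497 * 10000) * 1000
DC = 3369600.0000 / 4970000

0.6780 mm/day


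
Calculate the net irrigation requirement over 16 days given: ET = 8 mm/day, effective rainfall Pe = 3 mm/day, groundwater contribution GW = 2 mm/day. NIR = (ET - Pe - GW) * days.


Daily deficit = ET - Pe - GW = 8 - 3 - 2 = 3 mm/day
NIR = 3 * 16 = 48 mm

48.0000 mm


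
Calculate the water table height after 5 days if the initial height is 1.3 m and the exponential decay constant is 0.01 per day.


m = m0 * exp(-k*t)
m = 1.3 * exp(-0.01 * 5)
m = 1.3 * exp(-0.0500)

1.2366 m


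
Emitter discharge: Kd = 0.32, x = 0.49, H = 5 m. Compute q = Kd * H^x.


q = Kd * H^x = 0.32 * 5^0.49 = 0.32 * 2.200368

0.7041 L/h


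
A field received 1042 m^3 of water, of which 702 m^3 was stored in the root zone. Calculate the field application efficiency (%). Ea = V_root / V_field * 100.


Ea = V_root / V_field * 100 = 702 / 1042 * 100 = 67.3704%

67.3704 %


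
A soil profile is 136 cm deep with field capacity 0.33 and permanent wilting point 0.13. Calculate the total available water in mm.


AWC = (FC - PWP) * d * 10
AWC = (0.33 - 0.13) * 136 * 10
AWC = 0.2000 * 136 * 10

272.0000 mm


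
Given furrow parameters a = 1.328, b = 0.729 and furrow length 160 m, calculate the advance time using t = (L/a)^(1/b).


t = (L/a)^(1/b)
t = (160/1.328)^(1/0.729)
t = 120.481928^(1/0.729)

715.3000 min


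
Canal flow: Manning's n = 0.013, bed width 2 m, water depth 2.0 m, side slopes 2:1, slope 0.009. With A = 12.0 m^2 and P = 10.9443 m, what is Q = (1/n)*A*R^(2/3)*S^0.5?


R = A/P = 12.0/10.9443 = 1.096461
Q = (1/0.013) * 12.0 * 1.096461^(2/3) * 0.009^0.5

93.1153 m^3/s


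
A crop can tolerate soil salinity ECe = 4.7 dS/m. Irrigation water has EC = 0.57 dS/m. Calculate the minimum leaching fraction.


LR = ECiw / (5*ECe - ECiw)
LR = 0.57 / (5*4.7 - 0.57)
LR = 0.57 / 22.9300

0.0249


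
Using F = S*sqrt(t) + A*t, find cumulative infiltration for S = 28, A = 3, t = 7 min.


F = S*sqrt(t) + A*t
F = 28*sqrt(7) + 3*7
F = 28*2.645751 + 21

95.0810 mm


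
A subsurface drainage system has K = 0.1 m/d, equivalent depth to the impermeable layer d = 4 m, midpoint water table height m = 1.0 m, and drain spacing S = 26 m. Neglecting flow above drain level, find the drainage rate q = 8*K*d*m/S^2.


q = 8*K*d*m/S^2
q = 8*0.1*4*1.0/26^2
q = 3.2000 / 676

0.0047 m/d


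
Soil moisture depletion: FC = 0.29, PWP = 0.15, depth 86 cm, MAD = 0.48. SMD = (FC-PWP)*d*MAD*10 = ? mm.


SMD = (FC - PWP) * d * MAD * 10
SMD = (0.29 - 0.15) * 86 * 0.48 * 10
SMD = 0.1400 * 86 * 0.48 * 10

57.7920 mm


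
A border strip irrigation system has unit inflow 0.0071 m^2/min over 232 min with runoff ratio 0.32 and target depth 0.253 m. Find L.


L = q*t/((1+r)*Z)
L = 0.0071*232/((1+0.32)*0.253)
L = 1.6472/0.33396

4.9323 m


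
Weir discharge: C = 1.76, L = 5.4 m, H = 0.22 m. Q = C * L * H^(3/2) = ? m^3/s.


Q = C * L * H^(3/2) = 1.76 * 5.4 * 0.22^1.5 = 1.76 * 5.4 * 0.103189

0.9807 m^3/s


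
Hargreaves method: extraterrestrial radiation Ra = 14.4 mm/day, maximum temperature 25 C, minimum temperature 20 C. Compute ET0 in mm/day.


Tmean = (Tmax + Tmin)/2 = (25 + 20)/2 = 22.5
ET0 = 0.0023 * 14.4 * (22.5 + 17.8) * sqrt(25 - 20)
ET0 = 0.0023 * 14.4 * 40.3 * 2.236068

2.9846 mm/day


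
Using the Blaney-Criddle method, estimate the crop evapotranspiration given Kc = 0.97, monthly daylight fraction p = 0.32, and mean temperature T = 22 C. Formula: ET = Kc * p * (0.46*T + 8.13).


ET = Kc * p * (0.46*T + 8.13)
ET = 0.97 * 0.32 * (0.46*22 + 8.13)
ET = 0.97 * 0.32 * 18.2500

5.6648 mm/day


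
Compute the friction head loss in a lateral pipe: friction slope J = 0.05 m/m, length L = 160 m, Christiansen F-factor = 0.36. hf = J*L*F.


hf = J * L * F = 0.05 * 160 * 0.36 = 2.8800 m

2.8800 m


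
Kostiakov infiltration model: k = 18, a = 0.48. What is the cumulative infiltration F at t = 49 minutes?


F = k * t^a = 18 * 49^0.48
F = 18 * 6.475810

116.5646 mm


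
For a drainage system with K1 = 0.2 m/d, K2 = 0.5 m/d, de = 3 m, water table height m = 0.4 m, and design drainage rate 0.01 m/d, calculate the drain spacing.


S^2 = 8*K2*de*m/q + 4*K1*m^2/q
S^2 = 8*0.5*3*0.4/0.01 + 4*0.2*0.4^2/0.01
S = sqrt(492.8000)

22.1991 m


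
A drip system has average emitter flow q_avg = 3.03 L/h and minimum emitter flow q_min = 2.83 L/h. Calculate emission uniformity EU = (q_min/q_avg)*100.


EU = (q_min/q_avg)*100 = (2.83/3.03)*100 = 93.3993%

93.3993 %


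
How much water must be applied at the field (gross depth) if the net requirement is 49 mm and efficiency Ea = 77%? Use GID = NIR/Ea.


Ea = 77% = 0.77
GID = NIR / Ea = 49 / 0.77 = 63.6364 mm

63.6364 mm


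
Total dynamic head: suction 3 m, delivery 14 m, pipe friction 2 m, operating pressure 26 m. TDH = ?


TDH = Hs + Hd + hf + Hp = 3 + 14 + 2 + 26 = 45

45 m


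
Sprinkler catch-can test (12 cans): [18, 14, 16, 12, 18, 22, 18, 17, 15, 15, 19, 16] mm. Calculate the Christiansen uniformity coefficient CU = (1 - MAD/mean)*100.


mean = 16.666667 mm
MAD = 2.000000 mm
CU = (1 - 2.000000/16.666667)*100

88.0000 %


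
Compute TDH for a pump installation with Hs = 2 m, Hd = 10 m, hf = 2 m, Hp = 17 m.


TDH = Hs + Hd + hf + Hp = 2 + 10 + 2 + 17 = 31

31 m


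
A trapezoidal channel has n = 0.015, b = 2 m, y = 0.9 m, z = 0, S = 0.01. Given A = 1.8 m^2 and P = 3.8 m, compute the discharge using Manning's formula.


R = A/P = 1.8/3.8 = 0.473684
Q = (1/0.015) * 1.8 * 0.473684^(2/3) * 0.01^0.5

7.2919 m^3/s


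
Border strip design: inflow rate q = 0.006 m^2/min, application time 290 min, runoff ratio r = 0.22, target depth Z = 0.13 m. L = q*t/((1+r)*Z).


L = q*t/((1+r)*Z)
L = 0.006*290/((1+0.22)*0.13)
L = 1.74/0.1586

10.9710 m


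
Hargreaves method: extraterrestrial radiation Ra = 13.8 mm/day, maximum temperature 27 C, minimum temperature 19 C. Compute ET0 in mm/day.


Tmean = (Tmax + Tmin)/2 = (27 + 19)/2 = 23.0
ET0 = 0.0023 * 13.8 * (23.0 + 17.8) * sqrt(27 - 19)
ET0 = 0.0023 * 13.8 * 40.8 * 2.828427

3.6628 mm/day


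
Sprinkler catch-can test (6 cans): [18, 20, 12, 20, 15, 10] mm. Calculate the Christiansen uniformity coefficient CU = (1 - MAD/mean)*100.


mean = 15.833333 mm
MAD = 3.500000 mm
CU = (1 - 3.500000/15.833333)*100

77.8947 %


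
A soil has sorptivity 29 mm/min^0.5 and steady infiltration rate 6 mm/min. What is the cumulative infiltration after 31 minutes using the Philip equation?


F = S*sqrt(t) + A*t
F = 29*sqrt(31) + 6*31
F = 29*5.567764 + 186

347.4652 mm


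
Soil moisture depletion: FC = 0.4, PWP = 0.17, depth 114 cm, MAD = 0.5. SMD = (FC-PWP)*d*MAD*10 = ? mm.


SMD = (FC - PWP) * d * MAD * 10
SMD = (0.4 - 0.17) * 114 * 0.5 * 10
SMD = 0.2300 * 114 * 0.5 * 10

131.1000 mm


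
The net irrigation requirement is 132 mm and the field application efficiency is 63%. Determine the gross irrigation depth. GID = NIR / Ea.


Ea = 63% = 0.63
GID = NIR / Ea = 132 / 0.63 = 209.5238 mm

209.5238 mm


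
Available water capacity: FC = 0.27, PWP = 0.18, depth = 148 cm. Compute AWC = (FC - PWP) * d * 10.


AWC = (FC - PWP) * d * 10
AWC = (0.27 - 0.18) * 148 * 10
AWC = 0.0900 * 148 * 10

133.2000 mm


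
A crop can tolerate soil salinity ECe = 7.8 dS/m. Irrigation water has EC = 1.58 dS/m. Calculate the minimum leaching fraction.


LR = ECiw / (5*ECe - ECiw)
LR = 1.58 / (5*7.8 - 1.58)
LR = 1.58 / 37.4200

0.0422


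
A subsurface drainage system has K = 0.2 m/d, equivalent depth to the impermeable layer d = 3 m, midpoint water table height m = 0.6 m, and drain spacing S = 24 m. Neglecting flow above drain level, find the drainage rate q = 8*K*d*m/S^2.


q = 8*K*d*m/S^2
q = 8*0.2*3*0.6/24^2
q = 2.8800 / 576

0.0050 m/d


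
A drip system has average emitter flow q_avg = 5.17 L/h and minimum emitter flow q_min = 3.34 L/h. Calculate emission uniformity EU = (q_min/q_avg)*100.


EU = (q_min/q_avg)*100 = (3.34/5.17)*100 = 64.6035%

64.6035 %


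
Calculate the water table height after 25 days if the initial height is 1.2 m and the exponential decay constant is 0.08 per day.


m = m0 * exp(-k*t)
m = 1.2 * exp(-0.08 * 25)
m = 1.2 * exp(-2.0000)

0.1624 m


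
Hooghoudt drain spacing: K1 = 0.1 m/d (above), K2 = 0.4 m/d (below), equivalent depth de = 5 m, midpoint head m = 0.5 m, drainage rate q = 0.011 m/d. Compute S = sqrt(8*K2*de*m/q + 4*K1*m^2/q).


S^2 = 8*K2*de*m/q + 4*K1*m^2/q
S^2 = 8*0.4*5*0.5/0.011 + 4*0.1*0.5^2/0.011
S = sqrt(736.3636)

27.1360 m


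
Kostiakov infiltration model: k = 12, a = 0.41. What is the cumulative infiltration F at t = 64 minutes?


F = k * t^a = 12 * 64^0.41
F = 12 * 5.502167

66.0260 mm


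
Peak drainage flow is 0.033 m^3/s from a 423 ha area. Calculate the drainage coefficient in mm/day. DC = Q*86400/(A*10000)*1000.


DC = Q * 86400 / (A * 10000) * 1000
DC = 0.033 * 86400 / (423 * 10000) * 1000
DC = 2851200.0000 / 4230000

0.6740 mm/day


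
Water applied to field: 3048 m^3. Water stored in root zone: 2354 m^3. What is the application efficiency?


Ea = V_root / V_field * 100 = 2354 / 3048 * 100 = 77.2310%

77.2310 %


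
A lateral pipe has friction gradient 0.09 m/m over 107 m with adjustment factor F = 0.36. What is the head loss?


hf = J * L * F = 0.09 * 107 * 0.36 = 3.4668 m

3.4668 m


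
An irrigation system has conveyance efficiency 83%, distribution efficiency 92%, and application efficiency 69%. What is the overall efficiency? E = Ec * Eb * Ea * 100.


Ec = 0.83, Eb = 0.92, Ea = 0.69
E = 0.83 * 0.92 * 0.69 * 100 = 52.6884%

52.6884 %


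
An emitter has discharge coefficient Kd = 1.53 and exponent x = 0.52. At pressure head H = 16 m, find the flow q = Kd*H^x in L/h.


q = Kd * H^x = 1.53 * 16^0.52 = 1.53 * 4.228072

6.4690 L/h


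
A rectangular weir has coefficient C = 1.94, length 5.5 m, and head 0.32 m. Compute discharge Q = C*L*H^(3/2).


Q = C * L * H^(3/2) = 1.94 * 5.5 * 0.32^1.5 = 1.94 * 5.5 * 0.181019

1.9315 m^3/s


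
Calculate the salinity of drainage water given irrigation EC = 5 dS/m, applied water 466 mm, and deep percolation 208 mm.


EC_dw = EC_iw * D_iw / D_dw
EC_dw = 5 * 466 / 208
EC_dw = 2330 / 208

11.2019 dS/m


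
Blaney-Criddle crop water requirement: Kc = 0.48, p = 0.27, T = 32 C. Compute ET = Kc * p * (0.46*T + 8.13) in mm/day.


ET = Kc * p * (0.46*T + 8.13)
ET = 0.48 * 0.27 * (0.46*32 + 8.13)
ET = 0.48 * 0.27 * 22.8500

2.9614 mm/day


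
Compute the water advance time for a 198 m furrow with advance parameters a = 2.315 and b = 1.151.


t = (L/a)^(1/b)
t = (198/2.315)^(1/1.151)
t = 85.529158^(1/1.151)

47.7133 min


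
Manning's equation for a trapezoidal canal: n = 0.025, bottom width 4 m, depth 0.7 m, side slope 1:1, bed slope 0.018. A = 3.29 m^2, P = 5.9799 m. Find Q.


R = A/P = 3.29/5.9799 = 0.550176
Q = (1/0.025) * 3.29 * 0.550176^(2/3) * 0.018^0.5

11.8548 m^3/s


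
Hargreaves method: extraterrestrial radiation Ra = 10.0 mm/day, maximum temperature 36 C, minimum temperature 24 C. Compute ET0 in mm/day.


Tmean = (Tmax + Tmin)/2 = (36 + 24)/2 = 30.0
ET0 = 0.0023 * 10.0 * (30.0 + 17.8) * sqrt(36 - 24)
ET0 = 0.0023 * 10.0 * 47.8 * 3.464102

3.8084 mm/day


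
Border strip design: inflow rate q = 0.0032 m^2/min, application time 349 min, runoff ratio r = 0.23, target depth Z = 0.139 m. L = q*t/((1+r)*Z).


L = q*t/((1+r)*Z)
L = 0.0032*349/((1+0.23)*0.139)
L = 1.1168/0.17097

6.5321 m


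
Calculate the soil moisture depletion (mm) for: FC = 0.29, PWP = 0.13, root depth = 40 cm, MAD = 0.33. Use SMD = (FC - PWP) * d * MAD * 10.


SMD = (FC - PWP) * d * MAD * 10
SMD = (0.29 - 0.13) * 40 * 0.33 * 10
SMD = 0.1600 * 40 * 0.33 * 10

21.1200 mm


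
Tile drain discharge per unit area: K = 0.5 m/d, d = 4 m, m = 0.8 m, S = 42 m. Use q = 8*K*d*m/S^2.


q = 8*K*d*m/S^2
q = 8*0.5*4*0.8/42^2
q = 12.8000 / 1764

0.0073 m/d


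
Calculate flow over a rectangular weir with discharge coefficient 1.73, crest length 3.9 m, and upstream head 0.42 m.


Q = C * L * H^(3/2) = 1.73 * 3.9 * 0.42^1.5 = 1.73 * 3.9 * 0.272191

1.8365 m^3/s


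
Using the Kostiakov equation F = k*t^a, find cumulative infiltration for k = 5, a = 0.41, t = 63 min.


F = k * t^a = 5 * 63^0.41
F = 5 * 5.466755

27.3338 mm


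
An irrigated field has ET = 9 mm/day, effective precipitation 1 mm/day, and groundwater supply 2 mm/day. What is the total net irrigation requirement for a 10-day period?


Daily deficit = ET - Pe - GW = 9 - 1 - 2 = 6 mm/day
NIR = 6 * 10 = 60 mm

60.0000 mm


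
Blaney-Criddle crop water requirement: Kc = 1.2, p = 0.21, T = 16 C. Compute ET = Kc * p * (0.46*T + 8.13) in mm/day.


ET = Kc * p * (0.46*T + 8.13)
ET = 1.2 * 0.21 * (0.46*16 + 8.13)
ET = 1.2 * 0.21 * 15.4900

3.9035 mm/day


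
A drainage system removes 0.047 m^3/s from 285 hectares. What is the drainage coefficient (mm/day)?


DC = Q * 86400 / (A * 10000) * 1000
DC = 0.047 * 86400 / (285 * 10000) * 1000
DC = 4060800.0000 / 2850000

1.4248 mm/day


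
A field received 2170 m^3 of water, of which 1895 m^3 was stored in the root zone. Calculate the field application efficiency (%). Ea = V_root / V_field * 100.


Ea = V_root / V_field * 100 = 1895 / 2170 * 100 = 87.3272%

87.3272 %


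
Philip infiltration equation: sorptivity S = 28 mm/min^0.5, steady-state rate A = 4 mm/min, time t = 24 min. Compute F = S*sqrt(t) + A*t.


F = S*sqrt(t) + A*t
F = 28*sqrt(24) + 4*24
F = 28*4.898979 + 96

233.1714 mm


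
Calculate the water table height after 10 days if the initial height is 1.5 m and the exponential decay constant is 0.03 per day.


m = m0 * exp(-k*t)
m = 1.5 * exp(-0.03 * 10)
m = 1.5 * exp(-0.3000)

1.1112 m


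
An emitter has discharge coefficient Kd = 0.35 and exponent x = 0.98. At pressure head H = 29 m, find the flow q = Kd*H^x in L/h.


q = Kd * H^x = 0.35 * 29^0.98 = 0.35 * 27.111281

9.4889 L/h


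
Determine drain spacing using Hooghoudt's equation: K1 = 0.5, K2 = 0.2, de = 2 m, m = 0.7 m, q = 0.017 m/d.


S^2 = 8*K2*de*m/q + 4*K1*m^2/q
S^2 = 8*0.2*2*0.7/0.017 + 4*0.5*0.7^2/0.017
S = sqrt(189.4118)

13.7627 m


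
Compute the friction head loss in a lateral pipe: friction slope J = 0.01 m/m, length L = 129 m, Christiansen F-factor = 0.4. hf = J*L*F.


hf = J * L * F = 0.01 * 129 * 0.4 = 0.5160 m

0.5160 m


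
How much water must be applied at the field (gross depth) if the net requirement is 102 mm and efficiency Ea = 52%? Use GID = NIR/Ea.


Ea = 52% = 0.52
GID = NIR / Ea = 102 / 0.52 = 196.1538 mm

196.1538 mm


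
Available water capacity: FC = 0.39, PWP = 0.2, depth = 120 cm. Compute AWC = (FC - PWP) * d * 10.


AWC = (FC - PWP) * d * 10
AWC = (0.39 - 0.2) * 120 * 10
AWC = 0.1900 * 120 * 10

228.0000 mm


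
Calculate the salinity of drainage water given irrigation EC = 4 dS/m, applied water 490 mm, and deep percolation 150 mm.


EC_dw = EC_iw * D_iw / D_dw
EC_dw = 4 * 490 / 150
EC_dw = 1960 / 150

13.0667 dS/m


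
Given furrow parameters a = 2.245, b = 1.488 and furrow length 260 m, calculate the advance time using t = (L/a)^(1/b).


t = (L/a)^(1/b)
t = (260/2.245)^(1/1.488)
t = 115.812918^(1/1.488)

24.3744 min


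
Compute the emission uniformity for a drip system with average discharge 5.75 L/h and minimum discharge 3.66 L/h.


EU = (q_min/q_avg)*100 = (3.66/5.75)*100 = 63.6522%

63.6522 %


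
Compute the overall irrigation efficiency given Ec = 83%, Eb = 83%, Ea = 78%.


Ec = 0.83, Eb = 0.83, Ea = 0.78
E = 0.83 * 0.83 * 0.78 * 100 = 53.7342%

53.7342 %


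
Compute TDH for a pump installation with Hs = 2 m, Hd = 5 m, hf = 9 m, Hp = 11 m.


TDH = Hs + Hd + hf + Hp = 2 + 5 + 9 + 11 = 27

27 m


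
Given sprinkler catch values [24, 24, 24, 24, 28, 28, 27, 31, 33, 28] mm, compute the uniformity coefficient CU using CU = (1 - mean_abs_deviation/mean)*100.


mean = 27.100000 mm
MAD = 2.500000 mm
CU = (1 - 2.500000/27.100000)*100

90.7749 %


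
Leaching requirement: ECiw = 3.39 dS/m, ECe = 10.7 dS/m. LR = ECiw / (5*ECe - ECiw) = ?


LR = ECiw / (5*ECe - ECiw)
LR = 3.39 / (5*10.7 - 3.39)
LR = 3.39 / 50.1100

0.0677


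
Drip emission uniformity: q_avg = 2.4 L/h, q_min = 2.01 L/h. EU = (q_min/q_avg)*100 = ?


EU = (q_min/q_avg)*100 = (2.01/2.4)*100 = 83.7500%

83.7500 %


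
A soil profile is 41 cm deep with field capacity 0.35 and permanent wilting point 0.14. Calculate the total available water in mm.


AWC = (FC - PWP) * d * 10
AWC = (0.35 - 0.14) * 41 * 10
AWC = 0.2100 * 41 * 10

86.1000 mm


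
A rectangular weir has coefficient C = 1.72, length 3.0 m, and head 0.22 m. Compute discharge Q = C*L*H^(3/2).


Q = C * L * H^(3/2) = 1.72 * 3.0 * 0.22^1.5 = 1.72 * 3.0 * 0.103189

0.5325 m^3/s


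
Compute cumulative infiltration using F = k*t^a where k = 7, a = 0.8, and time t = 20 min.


F = k * t^a = 7 * 20^0.8
F = 7 * 10.985605

76.8992 mm


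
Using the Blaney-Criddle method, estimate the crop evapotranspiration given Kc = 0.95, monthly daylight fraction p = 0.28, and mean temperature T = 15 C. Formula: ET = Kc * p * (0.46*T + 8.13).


ET = Kc * p * (0.46*T + 8.13)
ET = 0.95 * 0.28 * (0.46*15 + 8.13)
ET = 0.95 * 0.28 * 15.0300

3.9980 mm/day


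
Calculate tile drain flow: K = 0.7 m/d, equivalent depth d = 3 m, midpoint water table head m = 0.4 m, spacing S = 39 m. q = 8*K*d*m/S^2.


q = 8*K*d*m/S^2
q = 8*0.7*3*0.4/39^2
q = 6.7200 / 1521

0.0044 m/d


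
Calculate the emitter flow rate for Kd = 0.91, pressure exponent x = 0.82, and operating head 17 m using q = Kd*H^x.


q = Kd * H^x = 0.91 * 17^0.82 = 0.91 * 10.208645

9.2899 L/h


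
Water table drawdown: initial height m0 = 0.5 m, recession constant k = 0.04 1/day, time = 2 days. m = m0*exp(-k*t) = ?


m = m0 * exp(-k*t)
m = 0.5 * exp(-0.04 * 2)
m = 0.5 * exp(-0.0800)

0.4616 m


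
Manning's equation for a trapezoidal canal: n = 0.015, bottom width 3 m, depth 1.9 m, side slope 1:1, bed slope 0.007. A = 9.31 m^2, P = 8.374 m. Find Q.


R = A/P = 9.31/8.374 = 1.111775
Q = (1/0.015) * 9.31 * 1.111775^(2/3) * 0.007^0.5

55.7295 m^3/s


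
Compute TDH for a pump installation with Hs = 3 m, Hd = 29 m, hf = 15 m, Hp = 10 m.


TDH = Hs + Hd + hf + Hp = 3 + 29 + 15 + 10 = 57

57 m


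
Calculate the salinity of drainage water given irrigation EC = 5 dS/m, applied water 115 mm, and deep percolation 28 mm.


EC_dw = EC_iw * D_iw / D_dw
EC_dw = 5 * 115 / 28
EC_dw = 575 / 28

20.5357 dS/m


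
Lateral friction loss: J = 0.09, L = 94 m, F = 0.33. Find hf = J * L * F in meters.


hf = J * L * F = 0.09 * 94 * 0.33 = 2.7918 m

2.7918 m


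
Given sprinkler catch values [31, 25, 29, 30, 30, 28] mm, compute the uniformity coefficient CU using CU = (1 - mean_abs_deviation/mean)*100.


mean = 28.833333 mm
MAD = 1.555556 mm
CU = (1 - 1.555556/28.833333)*100

94.6050 %


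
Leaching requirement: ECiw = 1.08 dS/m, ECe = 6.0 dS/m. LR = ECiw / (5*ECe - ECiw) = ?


LR = ECiw / (5*ECe - ECiw)
LR = 1.08 / (5*6.0 - 1.08)
LR = 1.08 / 28.9200

0.0373


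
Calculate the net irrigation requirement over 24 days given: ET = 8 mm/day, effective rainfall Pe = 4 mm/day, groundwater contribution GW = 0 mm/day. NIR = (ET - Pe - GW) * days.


Daily deficit = ET - Pe - GW = 8 - 4 - 0 = 4 mm/day
NIR = 4 * 24 = 96 mm

96.0000 mm


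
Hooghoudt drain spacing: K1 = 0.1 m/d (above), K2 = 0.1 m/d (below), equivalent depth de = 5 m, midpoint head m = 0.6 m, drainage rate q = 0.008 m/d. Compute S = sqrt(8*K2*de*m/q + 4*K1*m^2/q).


S^2 = 8*K2*de*m/q + 4*K1*m^2/q
S^2 = 8*0.1*5*0.6/0.008 + 4*0.1*0.6^2/0.008
S = sqrt(318.0000)

17.8326 m


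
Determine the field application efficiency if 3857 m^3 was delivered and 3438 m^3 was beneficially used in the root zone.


Ea = V_root / V_field * 100 = 3438 / 3857 * 100 = 89.1366%

89.1366 %


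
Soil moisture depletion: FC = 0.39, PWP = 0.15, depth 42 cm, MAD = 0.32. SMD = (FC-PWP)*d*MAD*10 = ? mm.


SMD = (FC - PWP) * d * MAD * 10
SMD = (0.39 - 0.15) * 42 * 0.32 * 10
SMD = 0.2400 * 42 * 0.32 * 10

32.2560 mm


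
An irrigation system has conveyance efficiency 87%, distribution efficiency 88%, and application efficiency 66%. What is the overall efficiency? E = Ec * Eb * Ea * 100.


Ec = 0.87, Eb = 0.88, Ea = 0.66
E = 0.87 * 0.88 * 0.66 * 100 = 50.5296%

50.5296 %


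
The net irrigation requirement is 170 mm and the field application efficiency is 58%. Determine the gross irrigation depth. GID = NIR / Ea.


Ea = 58% = 0.58
GID = NIR / Ea = 170 / 0.58 = 293.1034 mm

293.1034 mm


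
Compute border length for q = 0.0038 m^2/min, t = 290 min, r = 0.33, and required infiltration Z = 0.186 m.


L = q*t/((1+r)*Z)
L = 0.0038*290/((1+0.33)*0.186)
L = 1.102/0.24738

4.4547 m


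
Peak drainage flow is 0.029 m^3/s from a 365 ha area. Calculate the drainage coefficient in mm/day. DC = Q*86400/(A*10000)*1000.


DC = Q * 86400 / (A * 10000) * 1000
DC = 0.029 * 86400 / (365 * 10000) * 1000
DC = 2505600.0000 / 3650000

0.6865 mm/day


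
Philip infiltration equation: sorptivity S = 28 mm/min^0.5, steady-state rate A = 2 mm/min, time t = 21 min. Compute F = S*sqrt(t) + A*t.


F = S*sqrt(t) + A*t
F = 28*sqrt(21) + 2*21
F = 28*4.582576 + 42

170.3121 mm


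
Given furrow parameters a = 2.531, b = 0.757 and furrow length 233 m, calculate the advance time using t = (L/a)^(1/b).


t = (L/a)^(1/b)
t = (233/2.531)^(1/0.757)
t = 92.058475^(1/0.757)

393.1299 min


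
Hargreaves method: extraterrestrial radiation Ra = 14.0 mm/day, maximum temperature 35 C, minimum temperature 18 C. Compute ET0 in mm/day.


Tmean = (Tmax + Tmin)/2 = (35 + 18)/2 = 26.5
ET0 = 0.0023 * 14.0 * (26.5 + 17.8) * sqrt(35 - 18)
ET0 = 0.0023 * 14.0 * 44.3 * 4.123106

5.8814 mm/day


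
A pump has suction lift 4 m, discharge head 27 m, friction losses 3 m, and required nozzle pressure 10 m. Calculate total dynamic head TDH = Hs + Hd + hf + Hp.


TDH = Hs + Hd + hf + Hp = 4 + 27 + 3 + 10 = 44

44 m


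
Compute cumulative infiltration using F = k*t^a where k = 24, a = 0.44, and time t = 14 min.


F = k * t^a = 24 * 14^0.44
F = 24 * 3.193716

76.6492 mm


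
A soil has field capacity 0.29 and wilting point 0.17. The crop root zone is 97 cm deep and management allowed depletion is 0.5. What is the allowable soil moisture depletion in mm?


SMD = (FC - PWP) * d * MAD * 10
SMD = (0.29 - 0.17) * 97 * 0.5 * 10
SMD = 0.1200 * 97 * 0.5 * 10

58.2000 mm


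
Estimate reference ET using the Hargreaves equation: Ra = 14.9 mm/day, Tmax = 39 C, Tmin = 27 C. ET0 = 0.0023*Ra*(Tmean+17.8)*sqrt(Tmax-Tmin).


Tmean = (Tmax + Tmin)/2 = (39 + 27)/2 = 33.0
ET0 = 0.0023 * 14.9 * (33.0 + 17.8) * sqrt(39 - 27)
ET0 = 0.0023 * 14.9 * 50.8 * 3.464102

6.0307 mm/day


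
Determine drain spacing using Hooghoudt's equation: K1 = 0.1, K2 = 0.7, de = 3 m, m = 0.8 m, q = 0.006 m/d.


S^2 = 8*K2*de*m/q + 4*K1*m^2/q
S^2 = 8*0.7*3*0.8/0.006 + 4*0.1*0.8^2/0.006
S = sqrt(2282.6667)

47.7773 m


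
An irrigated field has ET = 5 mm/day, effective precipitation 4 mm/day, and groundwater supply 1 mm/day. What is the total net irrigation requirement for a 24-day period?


Daily deficit = ET - Pe - GW = 5 - 4 - 1 = 0 mm/day
NIR = 0 * 24 = 0 mm

0 mm


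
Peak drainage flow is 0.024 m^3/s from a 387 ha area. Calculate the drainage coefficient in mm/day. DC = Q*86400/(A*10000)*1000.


DC = Q * 86400 / (A * 10000) * 1000
DC = 0.024 * 86400 / (387 * 10000) * 1000
DC = 2073600.0000 / 3870000

0.5358 mm/day


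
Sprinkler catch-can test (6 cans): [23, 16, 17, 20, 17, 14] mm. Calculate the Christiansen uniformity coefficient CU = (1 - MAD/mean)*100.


mean = 17.833333 mm
MAD = 2.444444 mm
CU = (1 - 2.444444/17.833333)*100

86.2928 %


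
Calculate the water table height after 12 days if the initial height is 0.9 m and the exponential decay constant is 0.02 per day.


m = m0 * exp(-k*t)
m = 0.9 * exp(-0.02 * 12)
m = 0.9 * exp(-0.2400)

0.7080 m


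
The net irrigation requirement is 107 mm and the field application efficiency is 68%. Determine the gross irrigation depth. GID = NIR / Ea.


Ea = 68% = 0.68
GID = NIR / Ea = 107 / 0.68 = 157.3529 mm

157.3529 mm


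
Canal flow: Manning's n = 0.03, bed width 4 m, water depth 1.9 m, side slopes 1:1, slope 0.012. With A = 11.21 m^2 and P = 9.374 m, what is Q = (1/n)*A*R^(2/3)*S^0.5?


R = A/P = 11.21/9.374 = 1.195861
Q = (1/0.03) * 11.21 * 1.195861^(2/3) * 0.012^0.5

46.1171 m^3/s


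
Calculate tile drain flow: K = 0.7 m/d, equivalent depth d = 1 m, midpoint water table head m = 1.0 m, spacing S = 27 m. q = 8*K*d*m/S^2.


q = 8*K*d*m/S^2
q = 8*0.7*1*1.0/27^2
q = 5.6000 / 729

0.0077 m/d


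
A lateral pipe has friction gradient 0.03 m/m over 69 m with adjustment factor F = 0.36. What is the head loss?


hf = J * L * F = 0.03 * 69 * 0.36 = 0.7452 m

0.7452 m


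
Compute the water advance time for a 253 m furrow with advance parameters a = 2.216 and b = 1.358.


t = (L/a)^(1/b)
t = (253/2.216)^(1/1.358)
t = 114.169675^(1/1.358)

32.7441 min


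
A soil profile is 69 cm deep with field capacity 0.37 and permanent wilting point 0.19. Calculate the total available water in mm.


AWC = (FC - PWP) * d * 10
AWC = (0.37 - 0.19) * 69 * 10
AWC = 0.1800 * 69 * 10

124.2000 mm


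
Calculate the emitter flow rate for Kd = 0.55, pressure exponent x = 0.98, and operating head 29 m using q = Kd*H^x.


q = Kd * H^x = 0.55 * 29^0.98 = 0.55 * 27.111281

14.9112 L/h


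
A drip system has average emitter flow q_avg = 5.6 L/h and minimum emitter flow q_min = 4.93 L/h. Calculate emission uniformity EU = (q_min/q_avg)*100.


EU = (q_min/q_avg)*100 = (4.93/5.6)*100 = 88.0357%

88.0357 %


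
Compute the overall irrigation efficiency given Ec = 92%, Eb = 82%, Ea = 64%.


Ec = 0.92, Eb = 0.82, Ea = 0.64
E = 0.92 * 0.82 * 0.64 * 100 = 48.2816%

48.2816 %


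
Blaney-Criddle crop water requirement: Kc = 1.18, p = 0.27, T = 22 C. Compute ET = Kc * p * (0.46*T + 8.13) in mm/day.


ET = Kc * p * (0.46*T + 8.13)
ET = 1.18 * 0.27 * (0.46*22 + 8.13)
ET = 1.18 * 0.27 * 18.2500

5.8144 mm/day


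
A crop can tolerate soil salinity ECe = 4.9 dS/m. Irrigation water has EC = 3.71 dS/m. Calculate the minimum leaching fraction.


LR = ECiw / (5*ECe - ECiw)
LR = 3.71 / (5*4.9 - 3.71)
LR = 3.71 / 20.7900

0.1785


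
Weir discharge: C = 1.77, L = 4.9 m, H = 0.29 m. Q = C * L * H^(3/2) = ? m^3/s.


Q = C * L * H^(3/2) = 1.77 * 4.9 * 0.29^1.5 = 1.77 * 4.9 * 0.156170

1.3545 m^3/s


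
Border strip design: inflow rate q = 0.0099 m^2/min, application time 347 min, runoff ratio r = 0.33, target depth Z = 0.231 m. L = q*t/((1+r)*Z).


L = q*t/((1+r)*Z)
L = 0.0099*347/((1+0.33)*0.231)
L = 3.4353/0.30723

11.1815 m


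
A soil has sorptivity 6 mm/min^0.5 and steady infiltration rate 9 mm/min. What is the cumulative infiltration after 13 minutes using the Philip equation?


F = S*sqrt(t) + A*t
F = 6*sqrt(13) + 9*13
F = 6*3.605551 + 117

138.6333 mm


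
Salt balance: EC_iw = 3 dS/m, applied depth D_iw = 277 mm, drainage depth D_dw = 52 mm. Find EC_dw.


EC_dw = EC_iw * D_iw / D_dw
EC_dw = 3 * 277 / 52
EC_dw = 831 / 52

15.9808 dS/m


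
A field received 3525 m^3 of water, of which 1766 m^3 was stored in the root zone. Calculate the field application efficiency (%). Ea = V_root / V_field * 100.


Ea = V_root / V_field * 100 = 1766 / 3525 * 100 = 50.0993%

50.0993 %


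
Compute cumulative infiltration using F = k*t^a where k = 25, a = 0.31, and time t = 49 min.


F = k * t^a = 25 * 49^0.31
F = 25 * 3.341649

83.5412 mm


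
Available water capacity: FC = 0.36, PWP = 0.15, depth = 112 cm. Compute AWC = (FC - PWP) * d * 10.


AWC = (FC - PWP) * d * 10
AWC = (0.36 - 0.15) * 112 * 10
AWC = 0.2100 * 112 * 10

235.2000 mm


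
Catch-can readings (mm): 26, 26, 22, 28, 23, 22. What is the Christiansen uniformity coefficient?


mean = 24.500000 mm
MAD = 2.166667 mm
CU = (1 - 2.166667/24.500000)*100

91.1565 %


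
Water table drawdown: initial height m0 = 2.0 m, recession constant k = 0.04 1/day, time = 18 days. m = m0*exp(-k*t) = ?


m = m0 * exp(-k*t)
m = 2.0 * exp(-0.04 * 18)
m = 2.0 * exp(-0.7200)

0.9735 m


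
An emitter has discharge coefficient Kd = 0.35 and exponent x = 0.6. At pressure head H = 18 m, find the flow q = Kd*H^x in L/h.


q = Kd * H^x = 0.35 * 18^0.6 = 0.35 * 5.664525

1.9826 L/h


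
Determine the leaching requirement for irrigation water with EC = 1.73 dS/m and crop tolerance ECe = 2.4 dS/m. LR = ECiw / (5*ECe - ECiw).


LR = ECiw / (5*ECe - ECiw)
LR = 1.73 / (5*2.4 - 1.73)
LR = 1.73 / 10.2700

0.1685


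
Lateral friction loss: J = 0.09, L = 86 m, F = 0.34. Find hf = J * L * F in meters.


hf = J * L * F = 0.09 * 86 * 0.34 = 2.6316 m

2.6316 m


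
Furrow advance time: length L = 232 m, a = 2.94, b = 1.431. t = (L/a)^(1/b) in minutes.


t = (L/a)^(1/b)
t = (232/2.94)^(1/1.431)
t = 78.911565^(1/1.431)

21.1712 min


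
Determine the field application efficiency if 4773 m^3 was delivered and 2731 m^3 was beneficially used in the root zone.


Ea = V_root / V_field * 100 = 2731 / 4773 * 100 = 57.2177%

57.2177 %


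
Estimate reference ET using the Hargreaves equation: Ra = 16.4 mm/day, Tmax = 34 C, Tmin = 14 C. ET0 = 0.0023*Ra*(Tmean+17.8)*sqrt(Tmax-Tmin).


Tmean = (Tmax + Tmin)/2 = (34 + 14)/2 = 24.0
ET0 = 0.0023 * 16.4 * (24.0 + 17.8) * sqrt(34 - 14)
ET0 = 0.0023 * 16.4 * 41.8 * 4.472136

7.0512 mm/day


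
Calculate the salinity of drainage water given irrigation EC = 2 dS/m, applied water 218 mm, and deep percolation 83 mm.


EC_dw = EC_iw * D_iw / D_dw
EC_dw = 2 * 218 / 83
EC_dw = 436 / 83

5.2530 dS/m


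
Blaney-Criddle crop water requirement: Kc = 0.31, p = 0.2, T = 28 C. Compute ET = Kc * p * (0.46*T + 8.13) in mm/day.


ET = Kc * p * (0.46*T + 8.13)
ET = 0.31 * 0.2 * (0.46*28 + 8.13)
ET = 0.31 * 0.2 * 21.0100

1.3026 mm/day


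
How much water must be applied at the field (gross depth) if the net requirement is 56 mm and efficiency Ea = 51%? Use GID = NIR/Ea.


Ea = 51% = 0.51
GID = NIR / Ea = 56 / 0.51 = 109.8039 mm

109.8039 mm
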